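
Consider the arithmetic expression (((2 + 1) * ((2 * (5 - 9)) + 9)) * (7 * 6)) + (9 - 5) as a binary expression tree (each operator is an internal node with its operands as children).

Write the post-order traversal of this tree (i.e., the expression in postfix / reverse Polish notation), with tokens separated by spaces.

2 1 + 2 5 9 - * 9 + * 7 6 * * 9 5 - +

Post-order on an expression tree gives postfix notation: for each operator, emit left operand, right operand, then the operator.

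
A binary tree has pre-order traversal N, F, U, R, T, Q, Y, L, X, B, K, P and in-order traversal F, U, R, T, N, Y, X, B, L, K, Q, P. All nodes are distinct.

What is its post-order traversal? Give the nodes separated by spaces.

T R U F B X K L Y P Q N

The first element of pre-order is the root; it splits in-order into left and right subtrees.
Root N: left subtree has 4 nodes {F, U, R, T}, right has 7 {Y, X, B, L, K, Q, P}.
  Root F: left subtree has 0 nodes { }, right has 3 {U, R, T}.
    Root U: left subtree has 0 nodes { }, right has 2 {R, T}.
      Root R: left subtree has 0 nodes { }, right has 1 {T}.
  Root Q: left subtree has 5 nodes {Y, X, B, L, K}, right has 1 {P}.
    Root Y: left subtree has 0 nodes { }, right has 4 {X, B, L, K}.
      Root L: left subtree has 2 nodes {X, B}, right has 1 {K}.
        Root X: left subtree has 0 nodes { }, right has 1 {B}.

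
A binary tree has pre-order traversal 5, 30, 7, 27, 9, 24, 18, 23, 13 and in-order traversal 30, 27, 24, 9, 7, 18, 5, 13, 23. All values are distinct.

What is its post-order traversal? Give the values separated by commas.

24, 9, 27, 18, 7, 30, 13, 23, 5

The first element of pre-order is the root; it splits in-order into left and right subtrees.
Root 5: left subtree has 6 nodes {30, 27, 24, 9, 7, 18}, right has 2 {13, 23}.
  Root 30: left subtree has 0 nodes { }, right has 5 {27, 24, 9, 7, 18}.
    Root 7: left subtree has 3 nodes {27, 24, 9}, right has 1 {18}.
      Root 27: left subtree has 0 nodes { }, right has 2 {24, 9}.
        Root 9: left subtree has 1 node {24}, right has 0 { }.
  Root 23: left subtree has 1 node {13}, right has 0 { }.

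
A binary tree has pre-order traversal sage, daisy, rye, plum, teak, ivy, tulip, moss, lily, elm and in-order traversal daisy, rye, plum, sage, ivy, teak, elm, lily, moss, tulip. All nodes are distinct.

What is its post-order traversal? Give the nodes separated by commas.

plum, rye, daisy, ivy, elm, lily, moss, tulip, teak, sage

The first element of pre-order is the root; it splits in-order into left and right subtrees.
Root sage: left subtree has 3 nodes {daisy, rye, plum}, right has 6 {ivy, teak, elm, lily, moss, tulip}.
  Root daisy: left subtree has 0 nodes { }, right has 2 {rye, plum}.
    Root rye: left subtree has 0 nodes { }, right has 1 {plum}.
  Root teak: left subtree has 1 node {ivy}, right has 4 {elm, lily, moss, tulip}.
    Root tulip: left subtree has 3 nodes {elm, lily, moss}, right has 0 { }.
      Root moss: left subtree has 2 nodes {elm, lily}, right has 0 { }.
        Root lily: left subtree has 1 node {elm}, right has 0 { }.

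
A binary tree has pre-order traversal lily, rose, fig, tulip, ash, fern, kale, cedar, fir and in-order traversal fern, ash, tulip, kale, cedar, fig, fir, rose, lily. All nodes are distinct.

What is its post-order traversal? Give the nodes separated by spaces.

The first element of pre-order is the root; it splits in-order into left and right subtrees.
Root lily: left subtree has 8 nodes {fern, ash, tulip, kale, cedar, fig, fir, rose}, right has 0 { }.
  Root rose: left subtree has 7 nodes {fern, ash, tulip, kale, cedar, fig, fir}, right has 0 { }.
    Root fig: left subtree has 5 nodes {fern, ash, tulip, kale, cedar}, right has 1 {fir}.
      Root tulip: left subtree has 2 nodes {fern, ash}, right has 2 {kale, cedar}.
        Root ash: left subtree has 1 node {fern}, right has 0 { }.
        Root kale: left subtree has 0 nodes { }, right has 1 {cedar}.

fern ash cedar kale tulip fir fig rose lily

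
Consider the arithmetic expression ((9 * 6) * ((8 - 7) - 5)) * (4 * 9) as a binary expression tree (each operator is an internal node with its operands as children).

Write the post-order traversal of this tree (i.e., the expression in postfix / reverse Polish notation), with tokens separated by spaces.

9 6 * 8 7 - 5 - * 4 9 * *

Post-order on an expression tree gives postfix notation: for each operator, emit left operand, right operand, then the operator.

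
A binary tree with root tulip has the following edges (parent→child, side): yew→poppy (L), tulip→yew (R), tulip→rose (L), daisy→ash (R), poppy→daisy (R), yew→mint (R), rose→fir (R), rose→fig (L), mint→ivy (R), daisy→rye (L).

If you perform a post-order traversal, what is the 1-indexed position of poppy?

7

Post-order visits the left subtree, then the right subtree, then the node.
At tulip: go left to rose.
  At rose: go left to fig.
    fig is a leaf — visit fig.
  At rose: go right to fir.
    fir is a leaf — visit fir.
  Visit rose.
At tulip: go right to yew.
  At yew: go left to poppy.
    At poppy: no left child.
    At poppy: go right to daisy.
      At daisy: go left to rye.
        rye is a leaf — visit rye.
      At daisy: go right to ash.
        ash is a leaf — visit ash.
      Visit daisy.
    Visit poppy.
  At yew: go right to mint.
    At mint: no left child.
    At mint: go right to ivy.
      ivy is a leaf — visit ivy.
    Visit mint.
  Visit yew.
Visit tulip.
Full post-order sequence: fig, fir, rose, rye, ash, daisy, poppy, ivy, mint, yew, tulip.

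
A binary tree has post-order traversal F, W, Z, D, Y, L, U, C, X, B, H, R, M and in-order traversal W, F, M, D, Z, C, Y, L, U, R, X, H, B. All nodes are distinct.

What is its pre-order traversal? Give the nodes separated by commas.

M, W, F, R, C, D, Z, U, L, Y, H, X, B

The last element of post-order is the root; it splits in-order into left and right subtrees.
Root M: left subtree has 2 nodes {W, F}, right has 10 {D, Z, C, Y, L, U, R, X, H, B}.
  Root W: left subtree has 0 nodes { }, right has 1 {F}.
  Root R: left subtree has 6 nodes {D, Z, C, Y, L, U}, right has 3 {X, H, B}.
    Root C: left subtree has 2 nodes {D, Z}, right has 3 {Y, L, U}.
      Root D: left subtree has 0 nodes { }, right has 1 {Z}.
      Root U: left subtree has 2 nodes {Y, L}, right has 0 { }.
        Root L: left subtree has 1 node {Y}, right has 0 { }.
    Root H: left subtree has 1 node {X}, right has 1 {B}.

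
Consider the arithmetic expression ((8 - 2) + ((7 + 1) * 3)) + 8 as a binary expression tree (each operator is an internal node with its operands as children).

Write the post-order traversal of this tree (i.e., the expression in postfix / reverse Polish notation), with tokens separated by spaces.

Post-order on an expression tree gives postfix notation: for each operator, emit left operand, right operand, then the operator.

8 2 - 7 1 + 3 * + 8 +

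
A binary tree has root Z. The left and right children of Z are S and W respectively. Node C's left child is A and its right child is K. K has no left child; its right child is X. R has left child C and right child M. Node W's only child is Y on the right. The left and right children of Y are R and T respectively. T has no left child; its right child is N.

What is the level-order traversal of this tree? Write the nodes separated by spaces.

Level-order visits nodes level by level from the root, left to right within each level.
Level 0: Z
Level 1: S, W
Level 2: Y
Level 3: R, T
Level 4: C, M, N
Level 5: A, K
Level 6: X

Z S W Y R T C M N A K X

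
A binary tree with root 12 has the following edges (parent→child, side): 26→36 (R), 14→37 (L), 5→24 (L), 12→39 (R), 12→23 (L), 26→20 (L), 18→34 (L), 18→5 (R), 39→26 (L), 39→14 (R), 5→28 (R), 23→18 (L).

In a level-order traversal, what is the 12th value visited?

24

Level-order visits nodes level by level from the root, left to right within each level.
Level 0: 12
Level 1: 23, 39
Level 2: 18, 26, 14
Level 3: 34, 5, 20, 36, 37
Level 4: 24, 28
Full level-order sequence: 12, 23, 39, 18, 26, 14, 34, 5, 20, 36, 37, 24, 28.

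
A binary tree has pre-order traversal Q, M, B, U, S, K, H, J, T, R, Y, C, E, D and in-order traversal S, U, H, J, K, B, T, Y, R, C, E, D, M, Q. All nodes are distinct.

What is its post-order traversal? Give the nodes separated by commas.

The first element of pre-order is the root; it splits in-order into left and right subtrees.
Root Q: left subtree has 13 nodes {S, U, H, J, K, B, T, Y, R, C, E, D, M}, right has 0 { }.
  Root M: left subtree has 12 nodes {S, U, H, J, K, B, T, Y, R, C, E, D}, right has 0 { }.
    Root B: left subtree has 5 nodes {S, U, H, J, K}, right has 6 {T, Y, R, C, E, D}.
      Root U: left subtree has 1 node {S}, right has 3 {H, J, K}.
        Root K: left subtree has 2 nodes {H, J}, right has 0 { }.
          Root H: left subtree has 0 nodes { }, right has 1 {J}.
      Root T: left subtree has 0 nodes { }, right has 5 {Y, R, C, E, D}.
        Root R: left subtree has 1 node {Y}, right has 3 {C, E, D}.
          Root C: left subtree has 0 nodes { }, right has 2 {E, D}.
            Root E: left subtree has 0 nodes { }, right has 1 {D}.

S, J, H, K, U, Y, D, E, C, R, T, B, M, Q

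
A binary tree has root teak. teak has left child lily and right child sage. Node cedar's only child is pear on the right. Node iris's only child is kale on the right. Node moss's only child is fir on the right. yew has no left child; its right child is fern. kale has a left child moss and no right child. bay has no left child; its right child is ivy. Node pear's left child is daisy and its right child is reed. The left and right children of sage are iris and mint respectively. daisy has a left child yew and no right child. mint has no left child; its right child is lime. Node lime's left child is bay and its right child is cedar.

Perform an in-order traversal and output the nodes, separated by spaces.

In-order visits the left subtree, then the node, then the right subtree.
At teak: go left to lily.
  lily is a leaf — visit lily.
Visit teak.
At teak: go right to sage.
  At sage: go left to iris.
    At iris: no left child.
    Visit iris.
    At iris: go right to kale.
      At kale: go left to moss.
        At moss: no left child.
        Visit moss.
        At moss: go right to fir.
          fir is a leaf — visit fir.
      Visit kale.
      At kale: no right child.
  Visit sage.
  At sage: go right to mint.
    At mint: no left child.
    Visit mint.
    At mint: go right to lime.
      At lime: go left to bay.
        At bay: no left child.
        Visit bay.
        At bay: go right to ivy.
          ivy is a leaf — visit ivy.
      Visit lime.
      At lime: go right to cedar.
        At cedar: no left child.
        Visit cedar.
        At cedar: go right to pear.
          At pear: go left to daisy.
            At daisy: go left to yew.
              At yew: no left child.
              Visit yew.
              At yew: go right to fern.
                fern is a leaf — visit fern.
            Visit daisy.
            At daisy: no right child.
          Visit pear.
          At pear: go right to reed.
            reed is a leaf — visit reed.

lily teak iris moss fir kale sage mint bay ivy lime cedar yew fern daisy pear reed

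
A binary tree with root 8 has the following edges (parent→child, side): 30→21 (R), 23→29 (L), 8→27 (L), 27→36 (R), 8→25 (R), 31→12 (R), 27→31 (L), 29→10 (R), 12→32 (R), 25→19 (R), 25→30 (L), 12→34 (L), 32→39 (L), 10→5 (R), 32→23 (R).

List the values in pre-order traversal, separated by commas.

Pre-order visits the node, then its left subtree, then its right subtree.
Visit 8.
At 8: go left to 27.
  Visit 27.
  At 27: go left to 31.
    Visit 31.
    At 31: no left child.
    At 31: go right to 12.
      Visit 12.
      At 12: go left to 34.
        34 is a leaf — visit 34.
      At 12: go right to 32.
        Visit 32.
        At 32: go left to 39.
          39 is a leaf — visit 39.
        At 32: go right to 23.
          Visit 23.
          At 23: go left to 29.
            Visit 29.
            At 29: no left child.
            At 29: go right to 10.
              Visit 10.
              At 10: no left child.
              At 10: go right to 5.
                5 is a leaf — visit 5.
          At 23: no right child.
  At 27: go right to 36.
    36 is a leaf — visit 36.
At 8: go right to 25.
  Visit 25.
  At 25: go left to 30.
    Visit 30.
    At 30: no left child.
    At 30: go right to 21.
      21 is a leaf — visit 21.
  At 25: go right to 19.
    19 is a leaf — visit 19.

8, 27, 31, 12, 34, 32, 39, 23, 29, 10, 5, 36, 25, 30, 21, 19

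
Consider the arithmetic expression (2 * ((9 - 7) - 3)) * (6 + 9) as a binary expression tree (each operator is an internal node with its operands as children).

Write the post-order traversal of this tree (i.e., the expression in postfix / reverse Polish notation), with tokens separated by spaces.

2 9 7 - 3 - * 6 9 + *

Post-order on an expression tree gives postfix notation: for each operator, emit left operand, right operand, then the operator.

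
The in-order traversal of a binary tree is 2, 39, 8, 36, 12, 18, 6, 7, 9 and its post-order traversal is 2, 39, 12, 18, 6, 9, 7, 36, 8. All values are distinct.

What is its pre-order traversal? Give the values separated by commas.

8, 39, 2, 36, 7, 6, 18, 12, 9

The last element of post-order is the root; it splits in-order into left and right subtrees.
Root 8: left subtree has 2 nodes {2, 39}, right has 6 {36, 12, 18, 6, 7, 9}.
  Root 39: left subtree has 1 node {2}, right has 0 { }.
  Root 36: left subtree has 0 nodes { }, right has 5 {12, 18, 6, 7, 9}.
    Root 7: left subtree has 3 nodes {12, 18, 6}, right has 1 {9}.
      Root 6: left subtree has 2 nodes {12, 18}, right has 0 { }.
        Root 18: left subtree has 1 node {12}, right has 0 { }.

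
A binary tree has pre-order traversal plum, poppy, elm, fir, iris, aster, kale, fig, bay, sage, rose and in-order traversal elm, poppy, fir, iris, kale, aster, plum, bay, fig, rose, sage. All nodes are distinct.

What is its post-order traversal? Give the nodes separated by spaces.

The first element of pre-order is the root; it splits in-order into left and right subtrees.
Root plum: left subtree has 6 nodes {elm, poppy, fir, iris, kale, aster}, right has 4 {bay, fig, rose, sage}.
  Root poppy: left subtree has 1 node {elm}, right has 4 {fir, iris, kale, aster}.
    Root fir: left subtree has 0 nodes { }, right has 3 {iris, kale, aster}.
      Root iris: left subtree has 0 nodes { }, right has 2 {kale, aster}.
        Root aster: left subtree has 1 node {kale}, right has 0 { }.
  Root fig: left subtree has 1 node {bay}, right has 2 {rose, sage}.
    Root sage: left subtree has 1 node {rose}, right has 0 { }.

elm kale aster iris fir poppy bay rose sage fig plum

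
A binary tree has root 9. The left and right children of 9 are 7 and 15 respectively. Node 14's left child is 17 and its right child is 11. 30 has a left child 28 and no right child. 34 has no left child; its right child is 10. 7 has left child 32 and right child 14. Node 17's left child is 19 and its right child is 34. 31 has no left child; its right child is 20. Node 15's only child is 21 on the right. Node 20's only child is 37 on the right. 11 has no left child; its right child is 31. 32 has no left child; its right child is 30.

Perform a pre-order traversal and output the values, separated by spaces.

Pre-order visits the node, then its left subtree, then its right subtree.
Visit 9.
At 9: go left to 7.
  Visit 7.
  At 7: go left to 32.
    Visit 32.
    At 32: no left child.
    At 32: go right to 30.
      Visit 30.
      At 30: go left to 28.
        28 is a leaf — visit 28.
      At 30: no right child.
  At 7: go right to 14.
    Visit 14.
    At 14: go left to 17.
      Visit 17.
      At 17: go left to 19.
        19 is a leaf — visit 19.
      At 17: go right to 34.
        Visit 34.
        At 34: no left child.
        At 34: go right to 10.
          10 is a leaf — visit 10.
    At 14: go right to 11.
      Visit 11.
      At 11: no left child.
      At 11: go right to 31.
        Visit 31.
        At 31: no left child.
        At 31: go right to 20.
          Visit 20.
          At 20: no left child.
          At 20: go right to 37.
            37 is a leaf — visit 37.
At 9: go right to 15.
  Visit 15.
  At 15: no left child.
  At 15: go right to 21.
    21 is a leaf — visit 21.

9 7 32 30 28 14 17 19 34 10 11 31 20 37 15 21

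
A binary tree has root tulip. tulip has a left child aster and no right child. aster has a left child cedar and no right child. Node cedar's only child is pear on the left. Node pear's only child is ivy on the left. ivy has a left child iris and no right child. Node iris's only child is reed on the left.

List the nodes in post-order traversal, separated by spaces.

Post-order visits the left subtree, then the right subtree, then the node.
At tulip: go left to aster.
  At aster: go left to cedar.
    At cedar: go left to pear.
      At pear: go left to ivy.
        At ivy: go left to iris.
          At iris: go left to reed.
            reed is a leaf — visit reed.
          At iris: no right child.
          Visit iris.
        At ivy: no right child.
        Visit ivy.
      At pear: no right child.
      Visit pear.
    At cedar: no right child.
    Visit cedar.
  At aster: no right child.
  Visit aster.
At tulip: no right child.
Visit tulip.

reed iris ivy pear cedar aster tulip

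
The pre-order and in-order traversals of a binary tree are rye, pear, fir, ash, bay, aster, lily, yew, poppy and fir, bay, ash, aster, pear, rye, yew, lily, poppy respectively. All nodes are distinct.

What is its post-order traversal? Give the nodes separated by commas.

bay, aster, ash, fir, pear, yew, poppy, lily, rye

The first element of pre-order is the root; it splits in-order into left and right subtrees.
Root rye: left subtree has 5 nodes {fir, bay, ash, aster, pear}, right has 3 {yew, lily, poppy}.
  Root pear: left subtree has 4 nodes {fir, bay, ash, aster}, right has 0 { }.
    Root fir: left subtree has 0 nodes { }, right has 3 {bay, ash, aster}.
      Root ash: left subtree has 1 node {bay}, right has 1 {aster}.
  Root lily: left subtree has 1 node {yew}, right has 1 {poppy}.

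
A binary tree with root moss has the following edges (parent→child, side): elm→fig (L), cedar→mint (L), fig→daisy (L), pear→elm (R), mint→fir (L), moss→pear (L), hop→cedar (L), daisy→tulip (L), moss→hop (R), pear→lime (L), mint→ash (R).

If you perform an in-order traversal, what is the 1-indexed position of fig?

In-order visits the left subtree, then the node, then the right subtree.
At moss: go left to pear.
  At pear: go left to lime.
    lime is a leaf — visit lime.
  Visit pear.
  At pear: go right to elm.
    At elm: go left to fig.
      At fig: go left to daisy.
        At daisy: go left to tulip.
          tulip is a leaf — visit tulip.
        Visit daisy.
        At daisy: no right child.
      Visit fig.
      At fig: no right child.
    Visit elm.
    At elm: no right child.
Visit moss.
At moss: go right to hop.
  At hop: go left to cedar.
    At cedar: go left to mint.
      At mint: go left to fir.
        fir is a leaf — visit fir.
      Visit mint.
      At mint: go right to ash.
        ash is a leaf — visit ash.
    Visit cedar.
    At cedar: no right child.
  Visit hop.
  At hop: no right child.
Full in-order sequence: lime, pear, tulip, daisy, fig, elm, moss, fir, mint, ash, cedar, hop.

5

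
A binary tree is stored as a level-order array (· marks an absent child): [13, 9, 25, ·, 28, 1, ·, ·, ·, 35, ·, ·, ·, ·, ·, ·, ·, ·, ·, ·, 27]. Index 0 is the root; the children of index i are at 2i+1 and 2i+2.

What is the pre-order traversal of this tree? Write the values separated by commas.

Pre-order visits the node, then its left subtree, then its right subtree.
Visit 13.
At 13: go left to 9.
  Visit 9.
  At 9: no left child.
  At 9: go right to 28.
    Visit 28.
    At 28: go left to 35.
      Visit 35.
      At 35: no left child.
      At 35: go right to 27.
        27 is a leaf — visit 27.
    At 28: no right child.
At 13: go right to 25.
  Visit 25.
  At 25: go left to 1.
    1 is a leaf — visit 1.
  At 25: no right child.

13, 9, 28, 35, 27, 25, 1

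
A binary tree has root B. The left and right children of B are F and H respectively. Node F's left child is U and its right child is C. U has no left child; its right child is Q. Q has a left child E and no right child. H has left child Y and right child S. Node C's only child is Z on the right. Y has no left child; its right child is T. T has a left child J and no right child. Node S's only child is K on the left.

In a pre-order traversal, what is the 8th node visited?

H

Pre-order visits the node, then its left subtree, then its right subtree.
Visit B.
At B: go left to F.
  Visit F.
  At F: go left to U.
    Visit U.
    At U: no left child.
    At U: go right to Q.
      Visit Q.
      At Q: go left to E.
        E is a leaf — visit E.
      At Q: no right child.
  At F: go right to C.
    Visit C.
    At C: no left child.
    At C: go right to Z.
      Z is a leaf — visit Z.
At B: go right to H.
  Visit H.
  At H: go left to Y.
    Visit Y.
    At Y: no left child.
    At Y: go right to T.
      Visit T.
      At T: go left to J.
        J is a leaf — visit J.
      At T: no right child.
  At H: go right to S.
    Visit S.
    At S: go left to K.
      K is a leaf — visit K.
    At S: no right child.
Full pre-order sequence: B, F, U, Q, E, C, Z, H, Y, T, J, S, K.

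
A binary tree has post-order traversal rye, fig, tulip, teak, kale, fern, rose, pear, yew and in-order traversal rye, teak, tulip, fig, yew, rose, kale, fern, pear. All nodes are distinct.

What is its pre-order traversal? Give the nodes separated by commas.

The last element of post-order is the root; it splits in-order into left and right subtrees.
Root yew: left subtree has 4 nodes {rye, teak, tulip, fig}, right has 4 {rose, kale, fern, pear}.
  Root teak: left subtree has 1 node {rye}, right has 2 {tulip, fig}.
    Root tulip: left subtree has 0 nodes { }, right has 1 {fig}.
  Root pear: left subtree has 3 nodes {rose, kale, fern}, right has 0 { }.
    Root rose: left subtree has 0 nodes { }, right has 2 {kale, fern}.
      Root fern: left subtree has 1 node {kale}, right has 0 { }.

yew, teak, rye, tulip, fig, pear, rose, fern, kale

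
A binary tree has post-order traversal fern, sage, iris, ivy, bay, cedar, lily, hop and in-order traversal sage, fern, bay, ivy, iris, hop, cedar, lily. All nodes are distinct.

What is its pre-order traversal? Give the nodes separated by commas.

hop, bay, sage, fern, ivy, iris, lily, cedar

The last element of post-order is the root; it splits in-order into left and right subtrees.
Root hop: left subtree has 5 nodes {sage, fern, bay, ivy, iris}, right has 2 {cedar, lily}.
  Root bay: left subtree has 2 nodes {sage, fern}, right has 2 {ivy, iris}.
    Root sage: left subtree has 0 nodes { }, right has 1 {fern}.
    Root ivy: left subtree has 0 nodes { }, right has 1 {iris}.
  Root lily: left subtree has 1 node {cedar}, right has 0 { }.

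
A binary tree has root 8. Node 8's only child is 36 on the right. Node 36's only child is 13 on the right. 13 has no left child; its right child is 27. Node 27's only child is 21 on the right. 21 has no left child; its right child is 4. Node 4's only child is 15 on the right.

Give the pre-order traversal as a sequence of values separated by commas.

8, 36, 13, 27, 21, 4, 15

Pre-order visits the node, then its left subtree, then its right subtree.
Visit 8.
At 8: no left child.
At 8: go right to 36.
  Visit 36.
  At 36: no left child.
  At 36: go right to 13.
    Visit 13.
    At 13: no left child.
    At 13: go right to 27.
      Visit 27.
      At 27: no left child.
      At 27: go right to 21.
        Visit 21.
        At 21: no left child.
        At 21: go right to 4.
          Visit 4.
          At 4: no left child.
          At 4: go right to 15.
            15 is a leaf — visit 15.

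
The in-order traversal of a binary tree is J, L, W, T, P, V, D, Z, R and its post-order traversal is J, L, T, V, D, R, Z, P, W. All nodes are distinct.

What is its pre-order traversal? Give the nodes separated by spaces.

W L J P T Z D V R

The last element of post-order is the root; it splits in-order into left and right subtrees.
Root W: left subtree has 2 nodes {J, L}, right has 6 {T, P, V, D, Z, R}.
  Root L: left subtree has 1 node {J}, right has 0 { }.
  Root P: left subtree has 1 node {T}, right has 4 {V, D, Z, R}.
    Root Z: left subtree has 2 nodes {V, D}, right has 1 {R}.
      Root D: left subtree has 1 node {V}, right has 0 { }.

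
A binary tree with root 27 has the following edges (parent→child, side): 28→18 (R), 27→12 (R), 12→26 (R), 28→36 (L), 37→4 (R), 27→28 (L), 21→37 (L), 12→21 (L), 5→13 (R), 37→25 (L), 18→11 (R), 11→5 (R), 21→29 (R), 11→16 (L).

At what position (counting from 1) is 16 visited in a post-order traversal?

Post-order visits the left subtree, then the right subtree, then the node.
At 27: go left to 28.
  At 28: go left to 36.
    36 is a leaf — visit 36.
  At 28: go right to 18.
    At 18: no left child.
    At 18: go right to 11.
      At 11: go left to 16.
        16 is a leaf — visit 16.
      At 11: go right to 5.
        At 5: no left child.
        At 5: go right to 13.
          13 is a leaf — visit 13.
        Visit 5.
      Visit 11.
    Visit 18.
  Visit 28.
At 27: go right to 12.
  At 12: go left to 21.
    At 21: go left to 37.
      At 37: go left to 25.
        25 is a leaf — visit 25.
      At 37: go right to 4.
        4 is a leaf — visit 4.
      Visit 37.
    At 21: go right to 29.
      29 is a leaf — visit 29.
    Visit 21.
  At 12: go right to 26.
    26 is a leaf — visit 26.
  Visit 12.
Visit 27.
Full post-order sequence: 36, 16, 13, 5, 11, 18, 28, 25, 4, 37, 29, 21, 26, 12, 27.

2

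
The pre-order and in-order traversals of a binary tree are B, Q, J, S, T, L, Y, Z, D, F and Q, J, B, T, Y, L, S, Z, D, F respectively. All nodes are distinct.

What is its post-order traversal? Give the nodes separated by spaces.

The first element of pre-order is the root; it splits in-order into left and right subtrees.
Root B: left subtree has 2 nodes {Q, J}, right has 7 {T, Y, L, S, Z, D, F}.
  Root Q: left subtree has 0 nodes { }, right has 1 {J}.
  Root S: left subtree has 3 nodes {T, Y, L}, right has 3 {Z, D, F}.
    Root T: left subtree has 0 nodes { }, right has 2 {Y, L}.
      Root L: left subtree has 1 node {Y}, right has 0 { }.
    Root Z: left subtree has 0 nodes { }, right has 2 {D, F}.
      Root D: left subtree has 0 nodes { }, right has 1 {F}.

J Q Y L T F D Z S B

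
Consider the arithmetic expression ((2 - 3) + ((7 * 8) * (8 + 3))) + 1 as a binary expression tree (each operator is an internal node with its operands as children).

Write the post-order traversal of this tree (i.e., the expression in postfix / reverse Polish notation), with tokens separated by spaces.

2 3 - 7 8 * 8 3 + * + 1 +

Post-order on an expression tree gives postfix notation: for each operator, emit left operand, right operand, then the operator.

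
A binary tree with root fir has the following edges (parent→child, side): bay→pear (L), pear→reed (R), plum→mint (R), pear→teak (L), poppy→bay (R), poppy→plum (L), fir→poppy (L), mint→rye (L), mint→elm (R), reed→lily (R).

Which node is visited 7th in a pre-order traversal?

Pre-order visits the node, then its left subtree, then its right subtree.
Visit fir.
At fir: go left to poppy.
  Visit poppy.
  At poppy: go left to plum.
    Visit plum.
    At plum: no left child.
    At plum: go right to mint.
      Visit mint.
      At mint: go left to rye.
        rye is a leaf — visit rye.
      At mint: go right to elm.
        elm is a leaf — visit elm.
  At poppy: go right to bay.
    Visit bay.
    At bay: go left to pear.
      Visit pear.
      At pear: go left to teak.
        teak is a leaf — visit teak.
      At pear: go right to reed.
        Visit reed.
        At reed: no left child.
        At reed: go right to lily.
          lily is a leaf — visit lily.
    At bay: no right child.
At fir: no right child.
Full pre-order sequence: fir, poppy, plum, mint, rye, elm, bay, pear, teak, reed, lily.

bay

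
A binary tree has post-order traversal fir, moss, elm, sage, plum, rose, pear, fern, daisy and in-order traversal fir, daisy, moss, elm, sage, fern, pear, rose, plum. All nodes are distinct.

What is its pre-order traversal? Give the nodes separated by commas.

The last element of post-order is the root; it splits in-order into left and right subtrees.
Root daisy: left subtree has 1 node {fir}, right has 7 {moss, elm, sage, fern, pear, rose, plum}.
  Root fern: left subtree has 3 nodes {moss, elm, sage}, right has 3 {pear, rose, plum}.
    Root sage: left subtree has 2 nodes {moss, elm}, right has 0 { }.
      Root elm: left subtree has 1 node {moss}, right has 0 { }.
    Root pear: left subtree has 0 nodes { }, right has 2 {rose, plum}.
      Root rose: left subtree has 0 nodes { }, right has 1 {plum}.

daisy, fir, fern, sage, elm, moss, pear, rose, plum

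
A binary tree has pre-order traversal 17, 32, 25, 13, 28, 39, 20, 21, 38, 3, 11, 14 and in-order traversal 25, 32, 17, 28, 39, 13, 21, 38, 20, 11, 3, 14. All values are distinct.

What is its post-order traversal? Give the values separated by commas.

25, 32, 39, 28, 38, 21, 11, 14, 3, 20, 13, 17

The first element of pre-order is the root; it splits in-order into left and right subtrees.
Root 17: left subtree has 2 nodes {25, 32}, right has 9 {28, 39, 13, 21, 38, 20, 11, 3, 14}.
  Root 32: left subtree has 1 node {25}, right has 0 { }.
  Root 13: left subtree has 2 nodes {28, 39}, right has 6 {21, 38, 20, 11, 3, 14}.
    Root 28: left subtree has 0 nodes { }, right has 1 {39}.
    Root 20: left subtree has 2 nodes {21, 38}, right has 3 {11, 3, 14}.
      Root 21: left subtree has 0 nodes { }, right has 1 {38}.
      Root 3: left subtree has 1 node {11}, right has 1 {14}.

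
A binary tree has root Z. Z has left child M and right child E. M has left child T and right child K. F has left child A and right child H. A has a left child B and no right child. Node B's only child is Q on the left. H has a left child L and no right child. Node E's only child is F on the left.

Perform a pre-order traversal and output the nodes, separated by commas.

Z, M, T, K, E, F, A, B, Q, H, L

Pre-order visits the node, then its left subtree, then its right subtree.
Visit Z.
At Z: go left to M.
  Visit M.
  At M: go left to T.
    T is a leaf — visit T.
  At M: go right to K.
    K is a leaf — visit K.
At Z: go right to E.
  Visit E.
  At E: go left to F.
    Visit F.
    At F: go left to A.
      Visit A.
      At A: go left to B.
        Visit B.
        At B: go left to Q.
          Q is a leaf — visit Q.
        At B: no right child.
      At A: no right child.
    At F: go right to H.
      Visit H.
      At H: go left to L.
        L is a leaf — visit L.
      At H: no right child.
  At E: no right child.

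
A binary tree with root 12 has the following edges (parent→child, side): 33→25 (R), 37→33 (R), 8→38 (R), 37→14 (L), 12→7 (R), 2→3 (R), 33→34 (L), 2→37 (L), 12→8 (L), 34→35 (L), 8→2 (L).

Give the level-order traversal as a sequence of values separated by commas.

12, 8, 7, 2, 38, 37, 3, 14, 33, 34, 25, 35

Level-order visits nodes level by level from the root, left to right within each level.
Level 0: 12
Level 1: 8, 7
Level 2: 2, 38
Level 3: 37, 3
Level 4: 14, 33
Level 5: 34, 25
Level 6: 35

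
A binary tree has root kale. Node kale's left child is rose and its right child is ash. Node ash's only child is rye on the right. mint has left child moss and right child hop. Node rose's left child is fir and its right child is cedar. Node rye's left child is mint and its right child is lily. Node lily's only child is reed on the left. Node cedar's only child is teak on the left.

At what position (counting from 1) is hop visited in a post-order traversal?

6

Post-order visits the left subtree, then the right subtree, then the node.
At kale: go left to rose.
  At rose: go left to fir.
    fir is a leaf — visit fir.
  At rose: go right to cedar.
    At cedar: go left to teak.
      teak is a leaf — visit teak.
    At cedar: no right child.
    Visit cedar.
  Visit rose.
At kale: go right to ash.
  At ash: no left child.
  At ash: go right to rye.
    At rye: go left to mint.
      At mint: go left to moss.
        moss is a leaf — visit moss.
      At mint: go right to hop.
        hop is a leaf — visit hop.
      Visit mint.
    At rye: go right to lily.
      At lily: go left to reed.
        reed is a leaf — visit reed.
      At lily: no right child.
      Visit lily.
    Visit rye.
  Visit ash.
Visit kale.
Full post-order sequence: fir, teak, cedar, rose, moss, hop, mint, reed, lily, rye, ash, kale.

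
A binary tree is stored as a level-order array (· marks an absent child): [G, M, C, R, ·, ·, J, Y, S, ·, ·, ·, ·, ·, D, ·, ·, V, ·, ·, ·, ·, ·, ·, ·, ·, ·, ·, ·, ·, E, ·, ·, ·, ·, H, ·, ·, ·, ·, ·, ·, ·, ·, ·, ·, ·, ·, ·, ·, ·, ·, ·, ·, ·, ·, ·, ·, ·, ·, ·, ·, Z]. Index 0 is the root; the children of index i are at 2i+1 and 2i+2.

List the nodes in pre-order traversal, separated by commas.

Pre-order visits the node, then its left subtree, then its right subtree.
Visit G.
At G: go left to M.
  Visit M.
  At M: go left to R.
    Visit R.
    At R: go left to Y.
      Y is a leaf — visit Y.
    At R: go right to S.
      Visit S.
      At S: go left to V.
        Visit V.
        At V: go left to H.
          H is a leaf — visit H.
        At V: no right child.
      At S: no right child.
  At M: no right child.
At G: go right to C.
  Visit C.
  At C: no left child.
  At C: go right to J.
    Visit J.
    At J: no left child.
    At J: go right to D.
      Visit D.
      At D: no left child.
      At D: go right to E.
        Visit E.
        At E: no left child.
        At E: go right to Z.
          Z is a leaf — visit Z.

G, M, R, Y, S, V, H, C, J, D, E, Z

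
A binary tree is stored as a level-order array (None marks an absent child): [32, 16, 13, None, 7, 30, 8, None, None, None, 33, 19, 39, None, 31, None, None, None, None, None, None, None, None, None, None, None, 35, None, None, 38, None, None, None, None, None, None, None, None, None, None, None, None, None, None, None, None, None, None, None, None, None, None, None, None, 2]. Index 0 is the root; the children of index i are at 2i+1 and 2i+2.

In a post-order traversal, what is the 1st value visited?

Post-order visits the left subtree, then the right subtree, then the node.
At 32: go left to 16.
  At 16: no left child.
  At 16: go right to 7.
    At 7: no left child.
    At 7: go right to 33.
      33 is a leaf — visit 33.
    Visit 7.
  Visit 16.
At 32: go right to 13.
  At 13: go left to 30.
    At 30: go left to 19.
      19 is a leaf — visit 19.
    At 30: go right to 39.
      At 39: no left child.
      At 39: go right to 35.
        At 35: no left child.
        At 35: go right to 2.
          2 is a leaf — visit 2.
        Visit 35.
      Visit 39.
    Visit 30.
  At 13: go right to 8.
    At 8: no left child.
    At 8: go right to 31.
      At 31: go left to 38.
        38 is a leaf — visit 38.
      At 31: no right child.
      Visit 31.
    Visit 8.
  Visit 13.
Visit 32.
Full post-order sequence: 33, 7, 16, 19, 2, 35, 39, 30, 38, 31, 8, 13, 32.

33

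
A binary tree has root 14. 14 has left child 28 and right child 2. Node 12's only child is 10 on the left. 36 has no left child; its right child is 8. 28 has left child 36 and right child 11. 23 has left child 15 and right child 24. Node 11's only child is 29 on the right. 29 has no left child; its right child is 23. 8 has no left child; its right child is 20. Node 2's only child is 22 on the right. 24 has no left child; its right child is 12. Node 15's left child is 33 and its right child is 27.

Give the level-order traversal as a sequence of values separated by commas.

Level-order visits nodes level by level from the root, left to right within each level.
Level 0: 14
Level 1: 28, 2
Level 2: 36, 11, 22
Level 3: 8, 29
Level 4: 20, 23
Level 5: 15, 24
Level 6: 33, 27, 12
Level 7: 10

14, 28, 2, 36, 11, 22, 8, 29, 20, 23, 15, 24, 33, 27, 12, 10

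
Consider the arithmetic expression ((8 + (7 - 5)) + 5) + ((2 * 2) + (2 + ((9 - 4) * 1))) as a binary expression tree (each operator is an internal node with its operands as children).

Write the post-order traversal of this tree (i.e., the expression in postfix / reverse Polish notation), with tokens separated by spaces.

Post-order on an expression tree gives postfix notation: for each operator, emit left operand, right operand, then the operator.

8 7 5 - + 5 + 2 2 * 2 9 4 - 1 * + + +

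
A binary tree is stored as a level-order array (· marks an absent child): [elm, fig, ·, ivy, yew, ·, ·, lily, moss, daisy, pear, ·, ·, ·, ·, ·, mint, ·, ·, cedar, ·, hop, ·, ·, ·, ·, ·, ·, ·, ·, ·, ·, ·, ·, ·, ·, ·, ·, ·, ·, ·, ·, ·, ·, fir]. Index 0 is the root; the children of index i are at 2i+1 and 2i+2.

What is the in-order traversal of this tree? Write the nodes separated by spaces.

In-order visits the left subtree, then the node, then the right subtree.
At elm: go left to fig.
  At fig: go left to ivy.
    At ivy: go left to lily.
      At lily: no left child.
      Visit lily.
      At lily: go right to mint.
        mint is a leaf — visit mint.
    Visit ivy.
    At ivy: go right to moss.
      moss is a leaf — visit moss.
  Visit fig.
  At fig: go right to yew.
    At yew: go left to daisy.
      At daisy: go left to cedar.
        cedar is a leaf — visit cedar.
      Visit daisy.
      At daisy: no right child.
    Visit yew.
    At yew: go right to pear.
      At pear: go left to hop.
        At hop: no left child.
        Visit hop.
        At hop: go right to fir.
          fir is a leaf — visit fir.
      Visit pear.
      At pear: no right child.
Visit elm.
At elm: no right child.

lily mint ivy moss fig cedar daisy yew hop fir pear elm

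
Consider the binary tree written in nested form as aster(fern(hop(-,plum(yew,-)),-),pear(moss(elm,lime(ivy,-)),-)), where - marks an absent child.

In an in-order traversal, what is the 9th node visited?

In-order visits the left subtree, then the node, then the right subtree.
At aster: go left to fern.
  At fern: go left to hop.
    At hop: no left child.
    Visit hop.
    At hop: go right to plum.
      At plum: go left to yew.
        yew is a leaf — visit yew.
      Visit plum.
      At plum: no right child.
  Visit fern.
  At fern: no right child.
Visit aster.
At aster: go right to pear.
  At pear: go left to moss.
    At moss: go left to elm.
      elm is a leaf — visit elm.
    Visit moss.
    At moss: go right to lime.
      At lime: go left to ivy.
        ivy is a leaf — visit ivy.
      Visit lime.
      At lime: no right child.
  Visit pear.
  At pear: no right child.
Full in-order sequence: hop, yew, plum, fern, aster, elm, moss, ivy, lime, pear.

lime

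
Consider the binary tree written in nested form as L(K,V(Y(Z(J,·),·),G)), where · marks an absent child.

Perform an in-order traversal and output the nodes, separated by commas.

In-order visits the left subtree, then the node, then the right subtree.
At L: go left to K.
  K is a leaf — visit K.
Visit L.
At L: go right to V.
  At V: go left to Y.
    At Y: go left to Z.
      At Z: go left to J.
        J is a leaf — visit J.
      Visit Z.
      At Z: no right child.
    Visit Y.
    At Y: no right child.
  Visit V.
  At V: go right to G.
    G is a leaf — visit G.

K, L, J, Z, Y, V, G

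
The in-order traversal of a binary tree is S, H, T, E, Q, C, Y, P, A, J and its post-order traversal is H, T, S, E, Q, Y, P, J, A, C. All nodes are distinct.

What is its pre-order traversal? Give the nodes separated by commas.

The last element of post-order is the root; it splits in-order into left and right subtrees.
Root C: left subtree has 5 nodes {S, H, T, E, Q}, right has 4 {Y, P, A, J}.
  Root Q: left subtree has 4 nodes {S, H, T, E}, right has 0 { }.
    Root E: left subtree has 3 nodes {S, H, T}, right has 0 { }.
      Root S: left subtree has 0 nodes { }, right has 2 {H, T}.
        Root T: left subtree has 1 node {H}, right has 0 { }.
  Root A: left subtree has 2 nodes {Y, P}, right has 1 {J}.
    Root P: left subtree has 1 node {Y}, right has 0 { }.

C, Q, E, S, T, H, A, P, Y, J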